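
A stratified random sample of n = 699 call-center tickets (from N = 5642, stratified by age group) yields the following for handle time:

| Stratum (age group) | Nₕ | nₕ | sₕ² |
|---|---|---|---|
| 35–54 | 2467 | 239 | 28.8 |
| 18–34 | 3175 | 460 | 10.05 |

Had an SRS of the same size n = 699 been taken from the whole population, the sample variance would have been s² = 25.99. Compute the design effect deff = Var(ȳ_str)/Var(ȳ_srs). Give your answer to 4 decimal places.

0.8204

Var(ȳ_str) = Σ Wₕ²(1−fₕ)sₕ²/nₕ with Wₕ = Nₕ/5642:
  35–54: (2467/5642)²·(1−239/2467)·28.8/239 = 0.020807158
  18–34: (3175/5642)²·(1−460/3175)·10.05/460 = 0.0059163741
  → Var(ȳ_str) = 0.026723532.
Var(ȳ_srs) = (1 − 699/5642)·25.99/699 = 0.032575166.
deff = 0.026723532 / 0.032575166 = 0.8204.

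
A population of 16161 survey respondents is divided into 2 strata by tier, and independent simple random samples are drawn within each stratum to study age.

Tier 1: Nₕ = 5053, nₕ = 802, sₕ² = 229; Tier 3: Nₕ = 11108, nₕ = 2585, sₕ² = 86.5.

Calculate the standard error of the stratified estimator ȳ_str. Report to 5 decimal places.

0.18871

Var(ȳ_str) = Σₕ Wₕ²(1 − fₕ)sₕ²/nₕ with Wₕ = Nₕ/N, N = 16161.
Tier 1: Wₕ = 0.31266630; term = 0.31266630²·(1 − 0.15871759)·229/802 = 0.023483621.
Tier 3: Wₕ = 0.68733370; term = 0.68733370²·(1 − 0.23271516)·86.5/2585 = 0.012129627.
Sum = 0.035613248.
SE = √(0.035613248) = 0.18871.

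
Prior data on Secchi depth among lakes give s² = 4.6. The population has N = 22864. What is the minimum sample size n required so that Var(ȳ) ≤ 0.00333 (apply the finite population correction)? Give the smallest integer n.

1303

Without fpc, n₀ = s²/D = 4.6/0.00333 = 1381.3814.
With fpc, (1 − n/N)·s²/n ≤ D requires n ≥ n₀/(1 + n₀/N) = 1381.3814/(1 + 1381.3814/22864) = 1302.6771.
Rounding up, n = 1303.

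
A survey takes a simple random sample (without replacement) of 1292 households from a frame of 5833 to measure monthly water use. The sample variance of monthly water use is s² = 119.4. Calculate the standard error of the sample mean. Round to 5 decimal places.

0.26823

Under SRS without replacement, Var(ȳ) = (1 − f)·s²/n with f = n/N = 1292/5833 = 0.22149837.
Var(ȳ) = (1 − 0.22149837)·119.4/1292 = 0.77850163·0.092414861 = 0.07194512.
SE(ȳ) = √(0.07194512) = 0.26823.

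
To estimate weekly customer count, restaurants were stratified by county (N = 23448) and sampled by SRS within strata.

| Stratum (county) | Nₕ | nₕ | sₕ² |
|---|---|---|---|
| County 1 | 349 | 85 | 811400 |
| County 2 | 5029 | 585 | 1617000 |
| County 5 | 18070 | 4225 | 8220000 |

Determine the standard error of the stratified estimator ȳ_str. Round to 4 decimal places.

Var(ȳ_str) = Σₕ Wₕ²(1 − fₕ)sₕ²/nₕ with Wₕ = Nₕ/N, N = 23448.
County 1: Wₕ = 0.01488400; term = 0.01488400²·(1 − 0.24355301)·811400/85 = 1.5996826.
County 2: Wₕ = 0.21447458; term = 0.21447458²·(1 − 0.11632531)·1617000/585 = 112.35651.
County 5: Wₕ = 0.77064142; term = 0.77064142²·(1 − 0.23381295)·8220000/4225 = 885.28806.
Sum = 999.24425.
SE = √(999.24425) = 31.6108.

31.6108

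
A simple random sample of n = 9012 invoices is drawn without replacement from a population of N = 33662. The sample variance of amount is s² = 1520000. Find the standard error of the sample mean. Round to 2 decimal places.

11.11

Under SRS without replacement, Var(ȳ) = (1 − f)·s²/n with f = n/N = 9012/33662 = 0.26772028.
Var(ȳ) = (1 − 0.26772028)·1520000/9012 = 0.73227972·168.664 = 123.50923.
SE(ȳ) = √(123.50923) = 11.11.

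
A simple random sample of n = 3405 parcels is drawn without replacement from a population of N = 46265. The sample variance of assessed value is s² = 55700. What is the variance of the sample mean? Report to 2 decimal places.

Under SRS without replacement, Var(ȳ) = (1 − f)·s²/n with f = n/N = 3405/46265 = 0.07359775.
Var(ȳ) = (1 − 0.07359775)·55700/3405 = 0.92640225·16.358297 = 15.154363.

15.15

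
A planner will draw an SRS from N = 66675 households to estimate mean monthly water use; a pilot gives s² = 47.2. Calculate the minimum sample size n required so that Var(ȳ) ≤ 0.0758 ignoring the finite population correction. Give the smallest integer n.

Without fpc, n₀ = s²/D = 47.2/0.0758 = 622.6913.
Rounding up, n = 623.

623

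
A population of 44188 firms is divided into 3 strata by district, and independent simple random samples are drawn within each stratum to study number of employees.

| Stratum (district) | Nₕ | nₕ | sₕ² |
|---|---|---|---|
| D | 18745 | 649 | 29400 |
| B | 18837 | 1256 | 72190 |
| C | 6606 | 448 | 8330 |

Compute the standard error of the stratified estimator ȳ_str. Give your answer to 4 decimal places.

4.2433

Var(ȳ_str) = Σₕ Wₕ²(1 − fₕ)sₕ²/nₕ with Wₕ = Nₕ/N, N = 44188.
D: Wₕ = 0.42421019; term = 0.42421019²·(1 − 0.03462257)·29400/649 = 7.8697688.
B: Wₕ = 0.42629221; term = 0.42629221²·(1 − 0.06667728)·72190/1256 = 9.7484153.
C: Wₕ = 0.14949760; term = 0.14949760²·(1 − 0.06781714)·8330/448 = 0.38737943.
Sum = 18.005564.
SE = √(18.005564) = 4.2433.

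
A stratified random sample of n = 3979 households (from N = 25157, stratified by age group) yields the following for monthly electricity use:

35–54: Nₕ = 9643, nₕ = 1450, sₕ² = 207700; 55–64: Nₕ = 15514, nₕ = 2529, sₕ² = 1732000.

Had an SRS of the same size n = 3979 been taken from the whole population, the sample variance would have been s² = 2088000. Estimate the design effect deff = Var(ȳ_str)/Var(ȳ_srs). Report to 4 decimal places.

Var(ȳ_str) = Σ Wₕ²(1−fₕ)sₕ²/nₕ with Wₕ = Nₕ/25157:
  35–54: (9643/25157)²·(1−1450/9643)·207700/1450 = 17.881581
  55–64: (15514/25157)²·(1−2529/15514)·1732000/2529 = 217.99528
  → Var(ȳ_str) = 235.87686.
Var(ȳ_srs) = (1 − 3979/25157)·2088000/3979 = 441.7562.
deff = 235.87686 / 441.7562 = 0.5340.

0.5340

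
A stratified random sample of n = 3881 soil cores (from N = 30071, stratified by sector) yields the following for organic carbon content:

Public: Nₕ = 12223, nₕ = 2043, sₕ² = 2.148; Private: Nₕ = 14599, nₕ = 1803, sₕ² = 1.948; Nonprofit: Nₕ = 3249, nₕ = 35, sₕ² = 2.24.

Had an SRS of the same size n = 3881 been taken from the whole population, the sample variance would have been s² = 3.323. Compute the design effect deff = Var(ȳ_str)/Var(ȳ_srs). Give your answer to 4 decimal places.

1.4844

Var(ȳ_str) = Σ Wₕ²(1−fₕ)sₕ²/nₕ with Wₕ = Nₕ/30071:
  Public: (12223/30071)²·(1−2043/12223)·2.148/2043 = 1.4467576 × 10^-4
  Private: (14599/30071)²·(1−1803/14599)·1.948/1803 = 2.2320033 × 10^-4
  Nonprofit: (3249/30071)²·(1−35/3249)·2.24/35 = 7.390602 × 10^-4
  → Var(ȳ_str) = 0.0011069363.
Var(ȳ_srs) = (1 − 3881/30071)·3.323/3881 = 7.4571749 × 10^-4.
deff = 0.0011069363 / (7.4571749 × 10^-4) = 1.4844.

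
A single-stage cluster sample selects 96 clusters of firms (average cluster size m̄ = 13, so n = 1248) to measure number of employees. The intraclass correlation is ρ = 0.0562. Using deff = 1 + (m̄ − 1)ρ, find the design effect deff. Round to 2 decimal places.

1.67

deff = 1 + (13 − 1)·0.0562 = 1 + 0.6744 = 1.6744.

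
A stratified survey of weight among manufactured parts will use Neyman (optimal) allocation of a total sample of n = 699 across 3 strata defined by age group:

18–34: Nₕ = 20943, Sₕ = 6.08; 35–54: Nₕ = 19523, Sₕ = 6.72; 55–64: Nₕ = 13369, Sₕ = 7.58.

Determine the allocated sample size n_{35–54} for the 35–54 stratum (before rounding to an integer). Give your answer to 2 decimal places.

254.83

Neyman allocation: nₕ = n·NₕSₕ / Σⱼ NⱼSⱼ.
Σ NⱼSⱼ = 20943·6.08 + 19523·6.72 + 13369·7.58 = 359865.02.
n_{35–54} = 699·19523·6.72 / 359865.02 = 254.83.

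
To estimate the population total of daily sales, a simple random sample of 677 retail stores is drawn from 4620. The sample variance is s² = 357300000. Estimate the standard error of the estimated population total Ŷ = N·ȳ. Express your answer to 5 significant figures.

3.1007 × 10^6

Var(Ŷ) = N²·Var(ȳ) = N²·(1 − n/N)·s²/n.
f = 677/4620 = 0.14653680; Var(ȳ) = 0.85346320·357300000/677 = 450431.91.
Var(Ŷ) = 4620² · 450431.91 = 9.6141989 × 10^12.
SE(Ŷ) = √(9.6141989 × 10^12) = 3.1007 × 10^6.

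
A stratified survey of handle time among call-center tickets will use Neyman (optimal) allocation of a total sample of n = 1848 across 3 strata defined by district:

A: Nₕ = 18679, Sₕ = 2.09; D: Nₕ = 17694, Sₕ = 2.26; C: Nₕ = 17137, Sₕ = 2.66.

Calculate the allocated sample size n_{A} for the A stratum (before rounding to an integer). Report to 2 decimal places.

Neyman allocation: nₕ = n·NₕSₕ / Σⱼ NⱼSⱼ.
Σ NⱼSⱼ = 18679·2.09 + 17694·2.26 + 17137·2.66 = 124611.97.
n_{A} = 1848·18679·2.09 / 124611.97 = 578.95.

578.95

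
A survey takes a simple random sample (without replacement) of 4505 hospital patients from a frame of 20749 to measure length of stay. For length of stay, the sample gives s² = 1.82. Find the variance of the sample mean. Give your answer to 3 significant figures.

Under SRS without replacement, Var(ȳ) = (1 − f)·s²/n with f = n/N = 4505/20749 = 0.21711890.
Var(ȳ) = (1 − 0.21711890)·1.82/4505 = 0.78288110·4.0399556 × 10^-4 = 3.1628049 × 10^-4.

3.16 × 10^-4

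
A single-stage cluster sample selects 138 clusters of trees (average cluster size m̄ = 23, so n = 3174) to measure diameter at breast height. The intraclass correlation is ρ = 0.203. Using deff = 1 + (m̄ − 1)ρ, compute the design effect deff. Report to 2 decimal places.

5.47

deff = 1 + (23 − 1)·0.203 = 1 + 4.466 = 5.466.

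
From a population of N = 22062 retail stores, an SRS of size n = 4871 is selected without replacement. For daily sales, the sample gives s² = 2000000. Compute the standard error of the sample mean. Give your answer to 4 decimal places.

17.8869

Under SRS without replacement, Var(ȳ) = (1 − f)·s²/n with f = n/N = 4871/22062 = 0.22078687.
Var(ȳ) = (1 − 0.22078687)·2000000/4871 = 0.77921313·410.59331 = 319.93969.
SE(ȳ) = √(319.93969) = 17.8869.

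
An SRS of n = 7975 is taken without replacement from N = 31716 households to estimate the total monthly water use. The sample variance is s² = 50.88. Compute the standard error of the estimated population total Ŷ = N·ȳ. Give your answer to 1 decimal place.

2191.8

Var(Ŷ) = N²·Var(ȳ) = N²·(1 − n/N)·s²/n.
f = 7975/31716 = 0.25145037; Var(ȳ) = 0.74854963·50.88/7975 = 0.0047756997.
Var(Ŷ) = 31716² · 0.0047756997 = 4.8038986 × 10^6.
SE(Ŷ) = √(4.8038986 × 10^6) = 2191.8.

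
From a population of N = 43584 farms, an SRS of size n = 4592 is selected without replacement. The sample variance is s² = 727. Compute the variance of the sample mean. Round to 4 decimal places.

Under SRS without replacement, Var(ȳ) = (1 − f)·s²/n with f = n/N = 4592/43584 = 0.10535977.
Var(ȳ) = (1 − 0.10535977)·727/4592 = 0.89464023·0.15831882 = 0.14163838.

0.1416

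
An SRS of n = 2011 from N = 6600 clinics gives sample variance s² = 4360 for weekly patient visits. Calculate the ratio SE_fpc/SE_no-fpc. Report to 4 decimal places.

f = n/N = 2011/6600 = 0.30469697.
SE_no-fpc = √(s²/n) = 1.4724387; SE_fpc = √((1−f)s²/n) = 1.2277905.
Ratio = √(1−f) = 0.83384833.

0.8338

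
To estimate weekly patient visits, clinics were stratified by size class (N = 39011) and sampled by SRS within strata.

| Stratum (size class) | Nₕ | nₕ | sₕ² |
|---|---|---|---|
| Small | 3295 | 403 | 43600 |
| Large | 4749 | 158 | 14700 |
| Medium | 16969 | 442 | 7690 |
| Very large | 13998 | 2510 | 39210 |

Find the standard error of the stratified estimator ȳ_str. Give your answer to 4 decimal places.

2.6205

Var(ȳ_str) = Σₕ Wₕ²(1 − fₕ)sₕ²/nₕ with Wₕ = Nₕ/N, N = 39011.
Small: Wₕ = 0.08446336; term = 0.08446336²·(1 − 0.12230653)·43600/403 = 0.67742463.
Large: Wₕ = 0.12173490; term = 0.12173490²·(1 − 0.03327016)·14700/158 = 1.3328938.
Medium: Wₕ = 0.43497988; term = 0.43497988²·(1 − 0.02604750)·7690/442 = 3.206123.
Very large: Wₕ = 0.35882187; term = 0.35882187²·(1 − 0.17931133)·39210/2510 = 1.6506666.
Sum = 6.867108.
SE = √(6.867108) = 2.6205.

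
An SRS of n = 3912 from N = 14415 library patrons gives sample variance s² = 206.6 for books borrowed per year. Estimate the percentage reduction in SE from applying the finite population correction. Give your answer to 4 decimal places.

f = n/N = 3912/14415 = 0.27138398.
SE_no-fpc = √(s²/n) = 0.22980831; SE_fpc = √((1−f)s²/n) = 0.1961621.
Ratio = √(1−f) = 0.85359008. Reduction = 100·(1 − 0.85359008) = 14.6410%.

14.6410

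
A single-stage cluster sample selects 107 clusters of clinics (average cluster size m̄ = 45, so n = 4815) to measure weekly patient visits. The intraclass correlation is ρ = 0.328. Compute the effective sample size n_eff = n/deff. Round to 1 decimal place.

deff = 1 + (45 − 1)·0.328 = 1 + 14.432 = 15.432.
n_eff = 4815 / 15.432 = 312.0.

312.0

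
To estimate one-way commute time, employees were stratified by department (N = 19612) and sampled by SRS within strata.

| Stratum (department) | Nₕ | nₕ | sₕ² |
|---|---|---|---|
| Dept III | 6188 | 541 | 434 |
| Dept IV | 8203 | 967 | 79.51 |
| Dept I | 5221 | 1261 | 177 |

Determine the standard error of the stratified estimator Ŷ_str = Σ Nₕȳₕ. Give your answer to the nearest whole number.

5985

Var(Ŷ_str) = Σₕ Nₕ²(1 − fₕ)sₕ²/nₕ.
Dept III: 6188²·(1 − 541/6188)·434/541 = 2.8032418 × 10^7.
Dept IV: 8203²·(1 − 967/8203)·79.51/967 = 4.8805251 × 10^6.
Dept I: 5221²·(1 − 1261/5221)·177/1261 = 2.9020645 × 10^6.
Sum = 3.5815008 × 10^7.
SE = √(3.5815008 × 10^7) = 5985.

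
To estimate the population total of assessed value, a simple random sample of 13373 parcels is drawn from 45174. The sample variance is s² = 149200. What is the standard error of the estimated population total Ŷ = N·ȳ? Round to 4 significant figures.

126600

Var(Ŷ) = N²·Var(ȳ) = N²·(1 − n/N)·s²/n.
f = 13373/45174 = 0.29603312; Var(ȳ) = 0.70396688·149200/13373 = 7.8540237.
Var(Ŷ) = 45174² · 7.8540237 = 1.602763 × 10^10.
SE(Ŷ) = √(1.602763 × 10^10) = 126600.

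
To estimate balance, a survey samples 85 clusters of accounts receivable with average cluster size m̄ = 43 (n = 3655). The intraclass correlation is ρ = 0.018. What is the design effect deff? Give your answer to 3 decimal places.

1.756

deff = 1 + (43 − 1)·0.018 = 1 + 0.756 = 1.756.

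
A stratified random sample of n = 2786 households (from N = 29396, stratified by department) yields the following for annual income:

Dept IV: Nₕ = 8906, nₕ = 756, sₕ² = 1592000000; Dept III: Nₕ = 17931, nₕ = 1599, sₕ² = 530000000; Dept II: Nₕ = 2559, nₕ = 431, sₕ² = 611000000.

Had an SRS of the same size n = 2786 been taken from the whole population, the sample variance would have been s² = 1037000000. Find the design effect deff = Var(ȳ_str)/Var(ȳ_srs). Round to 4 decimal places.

Var(ȳ_str) = Σ Wₕ²(1−fₕ)sₕ²/nₕ with Wₕ = Nₕ/29396:
  Dept IV: (8906/29396)²·(1−756/8906)·1592000000/756 = 176882.59
  Dept III: (17931/29396)²·(1−1599/17931)·530000000/1599 = 112329.75
  Dept II: (2559/29396)²·(1−431/2559)·611000000/431 = 8933.659
  → Var(ȳ_str) = 298146.
Var(ȳ_srs) = (1 − 2786/29396)·1037000000/2786 = 336941.33.
deff = 298146 / 336941.33 = 0.8849.

0.8849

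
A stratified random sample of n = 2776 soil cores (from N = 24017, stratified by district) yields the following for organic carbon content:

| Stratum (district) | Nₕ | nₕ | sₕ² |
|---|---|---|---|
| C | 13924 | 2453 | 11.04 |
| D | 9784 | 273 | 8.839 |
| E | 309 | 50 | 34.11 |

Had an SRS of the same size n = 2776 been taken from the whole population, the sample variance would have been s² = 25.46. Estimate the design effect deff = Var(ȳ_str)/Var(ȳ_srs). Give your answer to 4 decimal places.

0.8093

Var(ȳ_str) = Σ Wₕ²(1−fₕ)sₕ²/nₕ with Wₕ = Nₕ/24017:
  C: (13924/24017)²·(1−2453/13924)·11.04/2453 = 0.0012462332
  D: (9784/24017)²·(1−273/9784)·8.839/273 = 0.0052233075
  E: (309/24017)²·(1−50/309)·34.11/50 = 9.4652577 × 10^-5
  → Var(ȳ_str) = 0.0065641933.
Var(ȳ_srs) = (1 − 2776/24017)·25.46/2776 = 0.0081113873.
deff = 0.0065641933 / 0.0081113873 = 0.8093.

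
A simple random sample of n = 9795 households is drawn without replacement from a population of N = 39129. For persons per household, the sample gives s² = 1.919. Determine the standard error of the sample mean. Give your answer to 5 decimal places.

0.01212

Under SRS without replacement, Var(ȳ) = (1 − f)·s²/n with f = n/N = 9795/39129 = 0.25032585.
Var(ȳ) = (1 − 0.25032585)·1.919/9795 = 0.74967415·1.9591628 × 10^-4 = 1.4687337 × 10^-4.
SE(ȳ) = √(1.4687337 × 10^-4) = 0.01212.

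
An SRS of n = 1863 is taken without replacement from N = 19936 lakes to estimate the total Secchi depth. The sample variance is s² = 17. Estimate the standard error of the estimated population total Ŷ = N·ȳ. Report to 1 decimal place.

Var(Ŷ) = N²·Var(ȳ) = N²·(1 − n/N)·s²/n.
f = 1863/19936 = 0.09344904; Var(ȳ) = 0.90655096·17/1863 = 0.0082723384.
Var(Ŷ) = 19936² · 0.0082723384 = 3.2877921 × 10^6.
SE(Ŷ) = √(3.2877921 × 10^6) = 1813.2.

1813.2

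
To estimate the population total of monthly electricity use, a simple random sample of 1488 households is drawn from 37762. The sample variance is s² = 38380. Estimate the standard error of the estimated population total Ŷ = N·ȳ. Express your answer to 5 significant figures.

187960

Var(Ŷ) = N²·Var(ȳ) = N²·(1 − n/N)·s²/n.
f = 1488/37762 = 0.03940469; Var(ȳ) = 0.96059531·38380/1488 = 24.776645.
Var(Ŷ) = 37762² · 24.776645 = 3.5330719 × 10^10.
SE(Ŷ) = √(3.5330719 × 10^10) = 187960.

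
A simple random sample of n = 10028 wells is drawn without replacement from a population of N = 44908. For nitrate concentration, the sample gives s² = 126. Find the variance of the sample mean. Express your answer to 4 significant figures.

Under SRS without replacement, Var(ȳ) = (1 − f)·s²/n with f = n/N = 10028/44908 = 0.22330097.
Var(ȳ) = (1 − 0.22330097)·126/10028 = 0.77669903·0.012564819 = 0.0097590823.

0.009759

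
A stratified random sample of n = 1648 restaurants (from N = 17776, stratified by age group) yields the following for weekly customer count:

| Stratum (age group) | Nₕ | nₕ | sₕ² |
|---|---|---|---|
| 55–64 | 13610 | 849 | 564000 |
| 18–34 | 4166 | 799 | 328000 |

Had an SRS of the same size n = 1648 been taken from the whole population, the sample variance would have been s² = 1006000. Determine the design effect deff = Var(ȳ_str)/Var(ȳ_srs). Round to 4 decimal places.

Var(ȳ_str) = Σ Wₕ²(1−fₕ)sₕ²/nₕ with Wₕ = Nₕ/17776:
  55–64: (13610/17776)²·(1−849/13610)·564000/849 = 365.12886
  18–34: (4166/17776)²·(1−799/4166)·328000/799 = 18.223062
  → Var(ȳ_str) = 383.35192.
Var(ȳ_srs) = (1 − 1648/17776)·1006000/1648 = 553.84373.
deff = 383.35192 / 553.84373 = 0.6922.

0.6922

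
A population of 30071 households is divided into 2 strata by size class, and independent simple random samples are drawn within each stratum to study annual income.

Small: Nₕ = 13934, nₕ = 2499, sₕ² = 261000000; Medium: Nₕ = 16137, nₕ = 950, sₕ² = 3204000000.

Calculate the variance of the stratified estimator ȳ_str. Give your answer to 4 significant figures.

932400

Var(ȳ_str) = Σₕ Wₕ²(1 − fₕ)sₕ²/nₕ with Wₕ = Nₕ/N, N = 30071.
Small: Wₕ = 0.46337002; term = 0.46337002²·(1 − 0.17934549)·261000000/2499 = 18403.079.
Medium: Wₕ = 0.53662998; term = 0.53662998²·(1 − 0.05887092)·3204000000/950 = 914045.79.
Sum = 932448.87.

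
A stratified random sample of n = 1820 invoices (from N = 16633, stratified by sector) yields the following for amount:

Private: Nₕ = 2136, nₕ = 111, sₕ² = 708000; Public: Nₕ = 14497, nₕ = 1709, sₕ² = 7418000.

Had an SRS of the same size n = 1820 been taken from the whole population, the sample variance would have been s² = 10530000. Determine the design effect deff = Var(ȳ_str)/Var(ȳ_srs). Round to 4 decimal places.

0.5838

Var(ȳ_str) = Σ Wₕ²(1−fₕ)sₕ²/nₕ with Wₕ = Nₕ/16633:
  Private: (2136/16633)²·(1−111/2136)·708000/111 = 99.72301
  Public: (14497/16633)²·(1−1709/14497)·7418000/1709 = 2908.6024
  → Var(ȳ_str) = 3008.3254.
Var(ȳ_srs) = (1 − 1820/16633)·10530000/1820 = 5152.6355.
deff = 3008.3254 / 5152.6355 = 0.5838.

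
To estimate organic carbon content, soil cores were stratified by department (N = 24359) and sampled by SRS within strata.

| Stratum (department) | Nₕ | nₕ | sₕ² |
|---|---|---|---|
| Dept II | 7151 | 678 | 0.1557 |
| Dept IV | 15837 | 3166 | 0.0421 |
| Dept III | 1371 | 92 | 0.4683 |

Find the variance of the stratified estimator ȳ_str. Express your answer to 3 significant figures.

3.75 × 10^-5

Var(ȳ_str) = Σₕ Wₕ²(1 − fₕ)sₕ²/nₕ with Wₕ = Nₕ/N, N = 24359.
Dept II: Wₕ = 0.29356706; term = 0.29356706²·(1 − 0.09481191)·0.1557/678 = 1.7914818 × 10^-5.
Dept IV: Wₕ = 0.65014984; term = 0.65014984²·(1 − 0.19991160)·0.0421/3166 = 4.4971366 × 10^-6.
Dept III: Wₕ = 0.05628310; term = 0.05628310²·(1 − 0.06710430)·0.4683/92 = 1.5042687 × 10^-5.
Sum = 3.7454642 × 10^-5.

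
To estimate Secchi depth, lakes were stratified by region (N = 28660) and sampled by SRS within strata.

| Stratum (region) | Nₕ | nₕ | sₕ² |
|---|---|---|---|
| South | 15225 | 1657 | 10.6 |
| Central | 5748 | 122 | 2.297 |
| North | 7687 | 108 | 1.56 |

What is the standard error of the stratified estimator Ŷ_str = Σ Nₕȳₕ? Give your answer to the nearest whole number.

1665

Var(Ŷ_str) = Σₕ Nₕ²(1 − fₕ)sₕ²/nₕ.
South: 15225²·(1 − 1657/15225)·10.6/1657 = 1.3214675 × 10^6.
Central: 5748²·(1 − 122/5748)·2.297/122 = 608860.29.
North: 7687²·(1 − 108/7687)·1.56/108 = 841530.05.
Sum = 2.7718578 × 10^6.
SE = √(2.7718578 × 10^6) = 1665.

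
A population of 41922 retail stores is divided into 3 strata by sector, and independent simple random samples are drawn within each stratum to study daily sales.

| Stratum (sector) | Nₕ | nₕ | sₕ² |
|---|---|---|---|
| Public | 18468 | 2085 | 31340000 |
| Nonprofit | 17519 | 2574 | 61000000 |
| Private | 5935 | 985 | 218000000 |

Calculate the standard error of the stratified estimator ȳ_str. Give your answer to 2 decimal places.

99.09

Var(ȳ_str) = Σₕ Wₕ²(1 − fₕ)sₕ²/nₕ with Wₕ = Nₕ/N, N = 41922.
Public: Wₕ = 0.44053242; term = 0.44053242²·(1 − 0.11289799)·31340000/2085 = 2587.7496.
Nonprofit: Wₕ = 0.41789514; term = 0.41789514²·(1 − 0.14692619)·61000000/2574 = 3530.5514.
Private: Wₕ = 0.14157244; term = 0.14157244²·(1 − 0.16596462)·218000000/985 = 3699.6633.
Sum = 9817.9643.
SE = √(9817.9643) = 99.09.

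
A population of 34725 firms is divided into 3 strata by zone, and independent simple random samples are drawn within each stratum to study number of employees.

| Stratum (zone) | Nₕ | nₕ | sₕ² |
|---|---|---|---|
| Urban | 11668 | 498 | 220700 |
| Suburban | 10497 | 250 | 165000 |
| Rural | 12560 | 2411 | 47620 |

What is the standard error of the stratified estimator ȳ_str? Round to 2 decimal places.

10.43

Var(ȳ_str) = Σₕ Wₕ²(1 − fₕ)sₕ²/nₕ with Wₕ = Nₕ/N, N = 34725.
Urban: Wₕ = 0.33601152; term = 0.33601152²·(1 − 0.04268084)·220700/498 = 47.900283.
Suburban: Wₕ = 0.30228942; term = 0.30228942²·(1 − 0.02381633)·165000/250 = 58.873704.
Rural: Wₕ = 0.36169906; term = 0.36169906²·(1 − 0.19195860)·47620/2411 = 2.0879523.
Sum = 108.86194.
SE = √(108.86194) = 10.43.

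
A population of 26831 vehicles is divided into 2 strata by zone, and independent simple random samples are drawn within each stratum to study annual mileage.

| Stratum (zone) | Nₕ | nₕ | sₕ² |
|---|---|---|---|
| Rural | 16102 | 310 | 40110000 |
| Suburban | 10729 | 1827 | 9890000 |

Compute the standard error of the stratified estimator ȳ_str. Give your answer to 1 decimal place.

215.5

Var(ȳ_str) = Σₕ Wₕ²(1 − fₕ)sₕ²/nₕ with Wₕ = Nₕ/N, N = 26831.
Rural: Wₕ = 0.60012672; term = 0.60012672²·(1 − 0.01925227)·40110000/310 = 45701.895.
Suburban: Wₕ = 0.39987328; term = 0.39987328²·(1 − 0.17028614)·9890000/1827 = 718.17596.
Sum = 46420.071.
SE = √(46420.071) = 215.5.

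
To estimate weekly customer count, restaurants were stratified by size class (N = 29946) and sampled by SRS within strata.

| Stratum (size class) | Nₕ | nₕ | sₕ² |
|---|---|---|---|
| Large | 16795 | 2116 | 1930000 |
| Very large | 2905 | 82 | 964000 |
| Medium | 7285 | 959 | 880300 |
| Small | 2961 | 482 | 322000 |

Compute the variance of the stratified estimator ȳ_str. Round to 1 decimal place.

410.9

Var(ȳ_str) = Σₕ Wₕ²(1 − fₕ)sₕ²/nₕ with Wₕ = Nₕ/N, N = 29946.
Large: Wₕ = 0.56084285; term = 0.56084285²·(1 − 0.12598988)·1930000/2116 = 250.74974.
Very large: Wₕ = 0.09700795; term = 0.09700795²·(1 − 0.02822719)·964000/82 = 107.50844.
Medium: Wₕ = 0.24327122; term = 0.24327122²·(1 − 0.13164036)·880300/959 = 47.172968.
Small: Wₕ = 0.09887798; term = 0.09887798²·(1 − 0.16278284)·322000/482 = 5.4682219.
Sum = 410.89937.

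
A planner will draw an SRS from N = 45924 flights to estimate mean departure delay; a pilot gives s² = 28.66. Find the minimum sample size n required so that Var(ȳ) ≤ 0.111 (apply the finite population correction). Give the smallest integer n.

Without fpc, n₀ = s²/D = 28.66/0.111 = 258.1982.
With fpc, (1 − n/N)·s²/n ≤ D requires n ≥ n₀/(1 + n₀/N) = 258.1982/(1 + 258.1982/45924) = 256.7547.
Rounding up, n = 257.

257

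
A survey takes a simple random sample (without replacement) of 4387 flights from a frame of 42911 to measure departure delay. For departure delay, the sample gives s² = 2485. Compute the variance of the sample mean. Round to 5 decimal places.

Under SRS without replacement, Var(ȳ) = (1 − f)·s²/n with f = n/N = 4387/42911 = 0.10223486.
Var(ȳ) = (1 − 0.10223486)·2485/4387 = 0.89776514·0.56644632 = 0.50853576.

0.50854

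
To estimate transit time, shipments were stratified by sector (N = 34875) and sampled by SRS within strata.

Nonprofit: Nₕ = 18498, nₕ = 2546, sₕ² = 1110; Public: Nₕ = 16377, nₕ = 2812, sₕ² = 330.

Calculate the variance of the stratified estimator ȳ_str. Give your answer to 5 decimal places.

Var(ȳ_str) = Σₕ Wₕ²(1 − fₕ)sₕ²/nₕ with Wₕ = Nₕ/N, N = 34875.
Nonprofit: Wₕ = 0.53040860; term = 0.53040860²·(1 − 0.13763650)·1110/2546 = 0.1057733.
Public: Wₕ = 0.46959140; term = 0.46959140²·(1 − 0.17170422)·330/2812 = 0.021435042.
Sum = 0.12720834.

0.12721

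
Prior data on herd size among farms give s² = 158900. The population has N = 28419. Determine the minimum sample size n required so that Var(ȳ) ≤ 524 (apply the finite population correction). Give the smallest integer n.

301

Without fpc, n₀ = s²/D = 158900/524 = 303.2443.
With fpc, (1 − n/N)·s²/n ≤ D requires n ≥ n₀/(1 + n₀/N) = 303.2443/(1 + 303.2443/28419) = 300.0427.
Rounding up, n = 301.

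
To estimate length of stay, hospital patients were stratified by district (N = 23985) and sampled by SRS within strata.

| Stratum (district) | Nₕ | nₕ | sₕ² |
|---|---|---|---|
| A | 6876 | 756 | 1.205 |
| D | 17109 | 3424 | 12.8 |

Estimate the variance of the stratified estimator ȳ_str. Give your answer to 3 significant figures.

0.00164

Var(ȳ_str) = Σₕ Wₕ²(1 − fₕ)sₕ²/nₕ with Wₕ = Nₕ/N, N = 23985.
A: Wₕ = 0.28667917; term = 0.28667917²·(1 − 0.10994764)·1.205/756 = 1.1659317 × 10^-4.
D: Wₕ = 0.71332083; term = 0.71332083²·(1 − 0.20012859)·12.8/3424 = 0.0015214798.
Sum = 0.001638073.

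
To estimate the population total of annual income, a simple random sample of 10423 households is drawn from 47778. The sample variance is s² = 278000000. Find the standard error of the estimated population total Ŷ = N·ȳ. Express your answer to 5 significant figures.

Var(Ŷ) = N²·Var(ȳ) = N²·(1 − n/N)·s²/n.
f = 10423/47778 = 0.21815480; Var(ȳ) = 0.78184520·278000000/10423 = 20853.206.
Var(Ŷ) = 47778² · 20853.206 = 4.7602391 × 10^13.
SE(Ŷ) = √(4.7602391 × 10^13) = 6.8994 × 10^6.

6.8994 × 10^6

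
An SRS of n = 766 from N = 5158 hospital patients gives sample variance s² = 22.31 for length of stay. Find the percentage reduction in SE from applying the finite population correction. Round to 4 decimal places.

f = n/N = 766/5158 = 0.14850717.
SE_no-fpc = √(s²/n) = 0.17066144; SE_fpc = √((1−f)s²/n) = 0.15748018.
Ratio = √(1−f) = 0.92276369. Reduction = 100·(1 − 0.92276369) = 7.7236%.

7.7236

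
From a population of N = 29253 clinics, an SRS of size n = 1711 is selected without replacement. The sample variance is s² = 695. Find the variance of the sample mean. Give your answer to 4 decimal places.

Under SRS without replacement, Var(ȳ) = (1 − f)·s²/n with f = n/N = 1711/29253 = 0.05848973.
Var(ȳ) = (1 − 0.05848973)·695/1711 = 0.94151027·0.40619521 = 0.38243696.

0.3824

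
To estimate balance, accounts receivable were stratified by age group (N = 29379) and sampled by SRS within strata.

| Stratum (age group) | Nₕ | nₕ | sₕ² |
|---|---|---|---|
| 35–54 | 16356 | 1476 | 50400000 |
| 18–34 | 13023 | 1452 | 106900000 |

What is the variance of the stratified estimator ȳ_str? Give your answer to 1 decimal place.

22481.7

Var(ȳ_str) = Σₕ Wₕ²(1 − fₕ)sₕ²/nₕ with Wₕ = Nₕ/N, N = 29379.
35–54: Wₕ = 0.55672419; term = 0.55672419²·(1 − 0.09024211)·50400000/1476 = 9628.3129.
18–34: Wₕ = 0.44327581; term = 0.44327581²·(1 − 0.11149505)·106900000/1452 = 12853.429.
Sum = 22481.742.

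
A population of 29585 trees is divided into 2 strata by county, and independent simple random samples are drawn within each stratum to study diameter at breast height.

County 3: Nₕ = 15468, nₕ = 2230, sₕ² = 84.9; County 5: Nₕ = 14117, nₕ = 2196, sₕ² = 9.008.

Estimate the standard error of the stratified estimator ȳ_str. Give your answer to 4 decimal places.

0.0985

Var(ȳ_str) = Σₕ Wₕ²(1 − fₕ)sₕ²/nₕ with Wₕ = Nₕ/N, N = 29585.
County 3: Wₕ = 0.52283252; term = 0.52283252²·(1 − 0.14416861)·84.9/2230 = 0.0089066876.
County 5: Wₕ = 0.47716748; term = 0.47716748²·(1 − 0.15555713)·9.008/2196 = 7.8869302 × 10^-4.
Sum = 0.0096953806.
SE = √(0.0096953806) = 0.0985.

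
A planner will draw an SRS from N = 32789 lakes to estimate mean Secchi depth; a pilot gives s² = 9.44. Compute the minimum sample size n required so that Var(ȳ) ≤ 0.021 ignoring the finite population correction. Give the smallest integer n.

Without fpc, n₀ = s²/D = 9.44/0.021 = 449.5238.
Rounding up, n = 450.

450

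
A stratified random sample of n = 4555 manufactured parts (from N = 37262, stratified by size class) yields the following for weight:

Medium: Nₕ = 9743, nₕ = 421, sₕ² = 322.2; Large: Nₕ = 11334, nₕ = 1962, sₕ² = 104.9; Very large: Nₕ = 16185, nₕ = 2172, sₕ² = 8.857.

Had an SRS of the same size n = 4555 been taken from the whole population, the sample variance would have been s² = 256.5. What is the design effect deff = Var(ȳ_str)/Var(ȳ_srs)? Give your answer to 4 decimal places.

Var(ȳ_str) = Σ Wₕ²(1−fₕ)sₕ²/nₕ with Wₕ = Nₕ/37262:
  Medium: (9743/37262)²·(1−421/9743)·322.2/421 = 0.050062544
  Large: (11334/37262)²·(1−1962/11334)·104.9/1962 = 0.0040903423
  Very large: (16185/37262)²·(1−2172/16185)·8.857/2172 = 6.660983 × 10^-4
  → Var(ȳ_str) = 0.054818985.
Var(ȳ_srs) = (1 − 4555/37262)·256.5/4555 = 0.049428057.
deff = 0.054818985 / 0.049428057 = 1.1091.

1.1091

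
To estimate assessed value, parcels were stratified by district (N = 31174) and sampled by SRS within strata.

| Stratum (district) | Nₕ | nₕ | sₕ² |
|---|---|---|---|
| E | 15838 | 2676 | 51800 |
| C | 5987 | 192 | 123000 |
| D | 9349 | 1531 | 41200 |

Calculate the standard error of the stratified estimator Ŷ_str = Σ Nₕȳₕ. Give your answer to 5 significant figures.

168010

Var(Ŷ_str) = Σₕ Nₕ²(1 − fₕ)sₕ²/nₕ.
E: 15838²·(1 − 2676/15838)·51800/2676 = 4.0352075 × 10^9.
C: 5987²·(1 − 192/5987)·123000/192 = 2.222627 × 10^10.
D: 9349²·(1 − 1531/9349)·41200/1531 = 1.9669026 × 10^9.
Sum = 2.822838 × 10^10.
SE = √(2.822838 × 10^10) = 168010.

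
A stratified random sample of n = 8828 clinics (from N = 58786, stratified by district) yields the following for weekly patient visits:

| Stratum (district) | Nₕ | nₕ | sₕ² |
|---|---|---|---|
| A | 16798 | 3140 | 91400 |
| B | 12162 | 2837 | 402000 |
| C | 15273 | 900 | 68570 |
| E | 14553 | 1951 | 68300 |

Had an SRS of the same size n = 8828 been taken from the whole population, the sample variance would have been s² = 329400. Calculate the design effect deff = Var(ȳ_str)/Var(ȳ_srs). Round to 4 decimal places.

Var(ȳ_str) = Σ Wₕ²(1−fₕ)sₕ²/nₕ with Wₕ = Nₕ/58786:
  A: (16798/58786)²·(1−3140/16798)·91400/3140 = 1.9324729
  B: (12162/58786)²·(1−2837/12162)·402000/2837 = 4.6502118
  C: (15273/58786)²·(1−900/15273)·68570/900 = 4.8396683
  E: (14553/58786)²·(1−1951/14553)·68300/1951 = 1.857837
  → Var(ȳ_str) = 13.28019.
Var(ȳ_srs) = (1 − 8828/58786)·329400/8828 = 31.70972.
deff = 13.28019 / 31.70972 = 0.4188.

0.4188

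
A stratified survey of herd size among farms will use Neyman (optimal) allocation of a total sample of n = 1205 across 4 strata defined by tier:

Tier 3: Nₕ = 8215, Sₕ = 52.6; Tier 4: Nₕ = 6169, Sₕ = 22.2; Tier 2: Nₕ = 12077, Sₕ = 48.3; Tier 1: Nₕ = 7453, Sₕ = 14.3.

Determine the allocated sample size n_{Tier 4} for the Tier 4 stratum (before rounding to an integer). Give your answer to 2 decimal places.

Neyman allocation: nₕ = n·NₕSₕ / Σⱼ NⱼSⱼ.
Σ NⱼSⱼ = 8215·52.6 + 6169·22.2 + 12077·48.3 + 7453·14.3 = 1.2589578 × 10^6.
n_{Tier 4} = 1205·6169·22.2 / (1.2589578 × 10^6) = 131.08.

131.08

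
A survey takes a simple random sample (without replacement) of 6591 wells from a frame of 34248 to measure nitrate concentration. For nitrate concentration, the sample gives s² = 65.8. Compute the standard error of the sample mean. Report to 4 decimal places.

0.0898

Under SRS without replacement, Var(ȳ) = (1 − f)·s²/n with f = n/N = 6591/34248 = 0.19244919.
Var(ȳ) = (1 − 0.19244919)·65.8/6591 = 0.80755081·0.0099833106 = 0.0080620305.
SE(ȳ) = √(0.0080620305) = 0.0898.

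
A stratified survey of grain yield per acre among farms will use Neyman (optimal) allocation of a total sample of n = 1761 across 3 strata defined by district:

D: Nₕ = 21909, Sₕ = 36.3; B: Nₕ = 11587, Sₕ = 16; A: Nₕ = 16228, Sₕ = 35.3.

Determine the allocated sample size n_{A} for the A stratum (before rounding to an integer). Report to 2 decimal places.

649.35

Neyman allocation: nₕ = n·NₕSₕ / Σⱼ NⱼSⱼ.
Σ NⱼSⱼ = 21909·36.3 + 11587·16 + 16228·35.3 = 1.5535371 × 10^6.
n_{A} = 1761·16228·35.3 / (1.5535371 × 10^6) = 649.35.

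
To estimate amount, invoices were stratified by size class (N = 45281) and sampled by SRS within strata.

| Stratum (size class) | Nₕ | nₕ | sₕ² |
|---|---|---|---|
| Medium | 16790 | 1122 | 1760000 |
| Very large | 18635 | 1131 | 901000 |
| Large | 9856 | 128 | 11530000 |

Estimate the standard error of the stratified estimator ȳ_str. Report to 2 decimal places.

Var(ȳ_str) = Σₕ Wₕ²(1 − fₕ)sₕ²/nₕ with Wₕ = Nₕ/N, N = 45281.
Medium: Wₕ = 0.37079570; term = 0.37079570²·(1 − 0.06682549)·1760000/1122 = 201.25749.
Very large: Wₕ = 0.41154126; term = 0.41154126²·(1 − 0.06069225)·901000/1131 = 126.73509.
Large: Wₕ = 0.21766304; term = 0.21766304²·(1 − 0.01298701)·11530000/128 = 4212.2251.
Sum = 4540.2177.
SE = √(4540.2177) = 67.38.

67.38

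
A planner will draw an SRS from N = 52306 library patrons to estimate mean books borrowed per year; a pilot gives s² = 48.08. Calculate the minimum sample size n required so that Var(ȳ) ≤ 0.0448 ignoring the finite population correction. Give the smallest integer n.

Without fpc, n₀ = s²/D = 48.08/0.0448 = 1073.2143.
Rounding up, n = 1074.

1074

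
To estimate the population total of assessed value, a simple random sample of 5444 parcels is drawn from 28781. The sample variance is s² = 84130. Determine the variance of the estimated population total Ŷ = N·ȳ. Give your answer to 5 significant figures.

1.0380 × 10^10

Var(Ŷ) = N²·Var(ȳ) = N²·(1 − n/N)·s²/n.
f = 5444/28781 = 0.18915257; Var(ȳ) = 0.81084743·84130/5444 = 12.530602.
Var(Ŷ) = 28781² · 12.530602 = 1.0379674 × 10^10.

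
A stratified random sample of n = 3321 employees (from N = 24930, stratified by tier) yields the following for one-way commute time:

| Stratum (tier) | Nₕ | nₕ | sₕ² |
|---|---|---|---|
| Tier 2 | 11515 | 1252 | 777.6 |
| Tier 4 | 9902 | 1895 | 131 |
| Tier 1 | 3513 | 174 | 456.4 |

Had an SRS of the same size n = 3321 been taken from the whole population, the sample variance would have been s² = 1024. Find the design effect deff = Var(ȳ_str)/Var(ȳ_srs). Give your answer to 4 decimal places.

Var(ȳ_str) = Σ Wₕ²(1−fₕ)sₕ²/nₕ with Wₕ = Nₕ/24930:
  Tier 2: (11515/24930)²·(1−1252/11515)·777.6/1252 = 0.11809884
  Tier 4: (9902/24930)²·(1−1895/9902)·131/1895 = 0.0088188159
  Tier 1: (3513/24930)²·(1−174/3513)·456.4/174 = 0.049504696
  → Var(ȳ_str) = 0.17642235.
Var(ȳ_srs) = (1 − 3321/24930)·1024/3321 = 0.26726585.
deff = 0.17642235 / 0.26726585 = 0.6601.

0.6601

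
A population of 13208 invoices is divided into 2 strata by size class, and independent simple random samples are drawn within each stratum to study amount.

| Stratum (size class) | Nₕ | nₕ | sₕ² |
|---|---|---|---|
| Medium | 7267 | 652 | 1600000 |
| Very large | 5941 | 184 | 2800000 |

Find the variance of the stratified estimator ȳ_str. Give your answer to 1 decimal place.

3659.7

Var(ȳ_str) = Σₕ Wₕ²(1 − fₕ)sₕ²/nₕ with Wₕ = Nₕ/N, N = 13208.
Medium: Wₕ = 0.55019685; term = 0.55019685²·(1 − 0.08972066)·1600000/652 = 676.21263.
Very large: Wₕ = 0.44980315; term = 0.44980315²·(1 − 0.03097122)·2800000/184 = 2983.4713.
Sum = 3659.6839.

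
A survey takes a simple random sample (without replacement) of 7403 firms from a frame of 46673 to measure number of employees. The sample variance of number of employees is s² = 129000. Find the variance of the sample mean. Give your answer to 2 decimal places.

14.66

Under SRS without replacement, Var(ȳ) = (1 − f)·s²/n with f = n/N = 7403/46673 = 0.15861419.
Var(ȳ) = (1 − 0.15861419)·129000/7403 = 0.84138581·17.425368 = 14.661457.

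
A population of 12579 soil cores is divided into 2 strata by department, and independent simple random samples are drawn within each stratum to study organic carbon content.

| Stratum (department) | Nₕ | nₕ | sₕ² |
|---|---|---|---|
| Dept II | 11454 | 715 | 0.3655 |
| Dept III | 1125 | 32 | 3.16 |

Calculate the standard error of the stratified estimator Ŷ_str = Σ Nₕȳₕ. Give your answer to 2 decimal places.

Var(Ŷ_str) = Σₕ Nₕ²(1 − fₕ)sₕ²/nₕ.
Dept II: 11454²·(1 − 715/11454)·0.3655/715 = 62878.527.
Dept III: 1125²·(1 − 32/1125)·3.16/32 = 121425.47.
Sum = 184304.
SE = √(184304) = 429.31.

429.31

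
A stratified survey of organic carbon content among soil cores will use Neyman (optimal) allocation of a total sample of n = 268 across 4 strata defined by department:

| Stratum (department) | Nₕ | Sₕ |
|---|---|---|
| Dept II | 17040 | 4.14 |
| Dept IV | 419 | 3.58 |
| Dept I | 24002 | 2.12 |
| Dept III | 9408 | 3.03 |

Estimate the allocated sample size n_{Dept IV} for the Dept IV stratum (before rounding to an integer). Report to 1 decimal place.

2.7

Neyman allocation: nₕ = n·NₕSₕ / Σⱼ NⱼSⱼ.
Σ NⱼSⱼ = 17040·4.14 + 419·3.58 + 24002·2.12 + 9408·3.03 = 151436.1.
n_{Dept IV} = 268·419·3.58 / 151436.1 = 2.7.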